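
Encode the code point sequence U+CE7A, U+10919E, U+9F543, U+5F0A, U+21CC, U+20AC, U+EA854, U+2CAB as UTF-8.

U+CE7A: 3-byte form → EC B9 BA.
U+10919E: 4-byte form → F4 89 86 9E.
U+9F543: 4-byte form → F2 9F 95 83.
U+5F0A: 3-byte form → E5 BC 8A.
U+21CC: 3-byte form → E2 87 8C.
U+20AC: 3-byte form → E2 82 AC.
U+EA854: 4-byte form → F3 AA A1 94.
U+2CAB: 3-byte form → E2 B2 AB.
Concatenated (27 bytes): EC B9 BA F4 89 86 9E F2 9F 95 83 E5 BC 8A E2 87 8C E2 82 AC F3 AA A1 94 E2 B2 AB.

EC B9 BA F4 89 86 9E F2 9F 95 83 E5 BC 8A E2 87 8C E2 82 AC F3 AA A1 94 E2 B2 AB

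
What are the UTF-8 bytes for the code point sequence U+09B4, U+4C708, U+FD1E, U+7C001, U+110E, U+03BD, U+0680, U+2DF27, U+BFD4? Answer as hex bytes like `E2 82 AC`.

U+09B4: 3-byte form → E0 A6 B4.
U+4C708: 4-byte form → F1 8C 9C 88.
U+FD1E: 3-byte form → EF B4 9E.
U+7C001: 4-byte form → F1 BC 80 81.
U+110E: 3-byte form → E1 84 8E.
U+03BD: 2-byte form → CE BD.
U+0680: 2-byte form → DA 80.
U+2DF27: 4-byte form → F0 AD BC A7.
U+BFD4: 3-byte form → EB BF 94.
Concatenated (28 bytes): E0 A6 B4 F1 8C 9C 88 EF B4 9E F1 BC 80 81 E1 84 8E CE BD DA 80 F0 AD BC A7 EB BF 94.

E0 A6 B4 F1 8C 9C 88 EF B4 9E F1 BC 80 81 E1 84 8E CE BD DA 80 F0 AD BC A7 EB BF 94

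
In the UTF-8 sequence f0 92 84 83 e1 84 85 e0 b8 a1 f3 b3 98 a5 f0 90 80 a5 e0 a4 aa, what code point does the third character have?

Offset 0: leading byte 0xF0 = 11110000 → 4-byte char #1 = F0 92 84 83.
Offset 4: leading byte 0xE1 = 11100001 → 3-byte char #2 = E1 84 85.
Offset 7: leading byte 0xE0 = 11100000 → 3-byte char #3 = E0 B8 A1.
Leading byte 0xE0 = 11100000 matches 1110xxxx → 3-byte sequence.
Byte 1: 0xE0 = 11100000, payload 0000 (4 bits).
Byte 2: 0xB8 = 10111000 (10xxxxxx ✓), payload 111000.
Byte 3: 0xA1 = 10100001 (10xxxxxx ✓), payload 100001.
Concatenate: 0000111000100001 = 0xE21 (16 bits → U+0E21).

U+0E21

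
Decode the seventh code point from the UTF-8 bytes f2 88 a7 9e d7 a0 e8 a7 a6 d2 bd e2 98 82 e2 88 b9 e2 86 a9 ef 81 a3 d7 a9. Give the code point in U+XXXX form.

U+21A9

Offset 0: leading byte 0xF2 = 11110010 → 4-byte char #1 = F2 88 A7 9E.
Offset 4: leading byte 0xD7 = 11010111 → 2-byte char #2 = D7 A0.
Offset 6: leading byte 0xE8 = 11101000 → 3-byte char #3 = E8 A7 A6.
Offset 9: leading byte 0xD2 = 11010010 → 2-byte char #4 = D2 BD.
Offset 11: leading byte 0xE2 = 11100010 → 3-byte char #5 = E2 98 82.
Offset 14: leading byte 0xE2 = 11100010 → 3-byte char #6 = E2 88 B9.
Offset 17: leading byte 0xE2 = 11100010 → 3-byte char #7 = E2 86 A9.
Leading byte 0xE2 = 11100010 matches 1110xxxx → 3-byte sequence.
Byte 1: 0xE2 = 11100010, payload 0010 (4 bits).
Byte 2: 0x86 = 10000110 (10xxxxxx ✓), payload 000110.
Byte 3: 0xA9 = 10101001 (10xxxxxx ✓), payload 101001.
Concatenate: 0010000110101001 = 0x21A9 (16 bits → U+21A9).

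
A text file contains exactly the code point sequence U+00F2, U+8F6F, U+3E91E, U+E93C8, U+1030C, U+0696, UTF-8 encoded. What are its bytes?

U+00F2: 2-byte form → C3 B2.
U+8F6F: 3-byte form → E8 BD AF.
U+3E91E: 4-byte form → F0 BE A4 9E.
U+E93C8: 4-byte form → F3 A9 8F 88.
U+1030C: 4-byte form → F0 90 8C 8C.
U+0696: 2-byte form → DA 96.
Concatenated (19 bytes): C3 B2 E8 BD AF F0 BE A4 9E F3 A9 8F 88 F0 90 8C 8C DA 96.

C3 B2 E8 BD AF F0 BE A4 9E F3 A9 8F 88 F0 90 8C 8C DA 96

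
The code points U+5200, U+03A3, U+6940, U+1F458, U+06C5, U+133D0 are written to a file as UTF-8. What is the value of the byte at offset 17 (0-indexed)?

U+5200 → 3-byte form E5 88 80 at offsets 0–2.
U+03A3 → 2-byte form CE A3 at offsets 3–4.
U+6940 → 3-byte form E6 A5 80 at offsets 5–7.
U+1F458 → 4-byte form F0 9F 91 98 at offsets 8–11.
U+06C5 → 2-byte form DB 85 at offsets 12–13.
U+133D0 → 4-byte form F0 93 8F 90 at offsets 14–17.
Offset 17 falls in char 6's range; it's byte 4 of F0 93 8F 90 = 0x90.

0x90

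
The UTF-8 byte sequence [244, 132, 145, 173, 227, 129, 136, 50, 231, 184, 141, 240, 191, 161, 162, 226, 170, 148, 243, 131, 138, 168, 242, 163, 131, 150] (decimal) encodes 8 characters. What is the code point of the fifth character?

Offset 0: leading byte 0xF4 = 11110100 → 4-byte char #1 = F4 84 91 AD.
Offset 4: leading byte 0xE3 = 11100011 → 3-byte char #2 = E3 81 88.
Offset 7: leading byte 0x32 = 00110010 → 1-byte char #3 = 32.
Offset 8: leading byte 0xE7 = 11100111 → 3-byte char #4 = E7 B8 8D.
Offset 11: leading byte 0xF0 = 11110000 → 4-byte char #5 = F0 BF A1 A2.
Leading byte 0xF0 = 11110000 matches 11110xxx → 4-byte sequence.
Byte 1: 0xF0 = 11110000, payload 000 (3 bits).
Byte 2: 0xBF = 10111111 (10xxxxxx ✓), payload 111111.
Byte 3: 0xA1 = 10100001 (10xxxxxx ✓), payload 100001.
Byte 4: 0xA2 = 10100010 (10xxxxxx ✓), payload 100010.
Concatenate: 000111111100001100010 = 0x3F862 (21 bits → U+3F862).

U+3F862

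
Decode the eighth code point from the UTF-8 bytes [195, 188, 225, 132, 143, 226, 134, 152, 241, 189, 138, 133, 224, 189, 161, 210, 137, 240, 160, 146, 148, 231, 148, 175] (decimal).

U+752F

Offset 0: leading byte 0xC3 = 11000011 → 2-byte char #1 = C3 BC.
Offset 2: leading byte 0xE1 = 11100001 → 3-byte char #2 = E1 84 8F.
Offset 5: leading byte 0xE2 = 11100010 → 3-byte char #3 = E2 86 98.
Offset 8: leading byte 0xF1 = 11110001 → 4-byte char #4 = F1 BD 8A 85.
Offset 12: leading byte 0xE0 = 11100000 → 3-byte char #5 = E0 BD A1.
Offset 15: leading byte 0xD2 = 11010010 → 2-byte char #6 = D2 89.
Offset 17: leading byte 0xF0 = 11110000 → 4-byte char #7 = F0 A0 92 94.
Offset 21: leading byte 0xE7 = 11100111 → 3-byte char #8 = E7 94 AF.
Leading byte 0xE7 = 11100111 matches 1110xxxx → 3-byte sequence.
Byte 1: 0xE7 = 11100111, payload 0111 (4 bits).
Byte 2: 0x94 = 10010100 (10xxxxxx ✓), payload 010100.
Byte 3: 0xAF = 10101111 (10xxxxxx ✓), payload 101111.
Concatenate: 0111010100101111 = 0x752F (16 bits → U+752F).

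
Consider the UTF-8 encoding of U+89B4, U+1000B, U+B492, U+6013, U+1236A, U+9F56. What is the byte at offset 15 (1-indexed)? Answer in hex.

1-indexed offset 15 is 0-indexed offset 14.
U+89B4 → 3-byte form E8 A6 B4 at offsets 0–2.
U+1000B → 4-byte form F0 90 80 8B at offsets 3–6.
U+B492 → 3-byte form EB 92 92 at offsets 7–9.
U+6013 → 3-byte form E6 80 93 at offsets 10–12.
U+1236A → 4-byte form F0 92 8D AA at offsets 13–16.
Offset 14 falls in char 5's range; it's byte 2 of F0 92 8D AA = 0x92.

0x92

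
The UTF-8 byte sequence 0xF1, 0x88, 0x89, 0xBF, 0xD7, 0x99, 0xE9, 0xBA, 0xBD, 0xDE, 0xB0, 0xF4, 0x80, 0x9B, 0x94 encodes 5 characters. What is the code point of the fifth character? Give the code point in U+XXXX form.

U+1006D4

Offset 0: leading byte 0xF1 = 11110001 → 4-byte char #1 = F1 88 89 BF.
Offset 4: leading byte 0xD7 = 11010111 → 2-byte char #2 = D7 99.
Offset 6: leading byte 0xE9 = 11101001 → 3-byte char #3 = E9 BA BD.
Offset 9: leading byte 0xDE = 11011110 → 2-byte char #4 = DE B0.
Offset 11: leading byte 0xF4 = 11110100 → 4-byte char #5 = F4 80 9B 94.
Leading byte 0xF4 = 11110100 matches 11110xxx → 4-byte sequence.
Byte 1: 0xF4 = 11110100, payload 100 (3 bits).
Byte 2: 0x80 = 10000000 (10xxxxxx ✓), payload 000000.
Byte 3: 0x9B = 10011011 (10xxxxxx ✓), payload 011011.
Byte 4: 0x94 = 10010100 (10xxxxxx ✓), payload 010100.
Concatenate: 100000000011011010100 = 0x1006D4 (21 bits → U+1006D4).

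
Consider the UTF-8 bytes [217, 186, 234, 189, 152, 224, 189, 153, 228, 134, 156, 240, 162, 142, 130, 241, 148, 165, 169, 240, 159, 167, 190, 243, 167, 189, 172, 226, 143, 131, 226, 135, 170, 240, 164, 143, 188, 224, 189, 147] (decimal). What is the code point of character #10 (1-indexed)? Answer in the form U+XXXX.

Offset 0: leading byte 0xD9 = 11011001 → 2-byte char #1 = D9 BA.
Offset 2: leading byte 0xEA = 11101010 → 3-byte char #2 = EA BD 98.
Offset 5: leading byte 0xE0 = 11100000 → 3-byte char #3 = E0 BD 99.
Offset 8: leading byte 0xE4 = 11100100 → 3-byte char #4 = E4 86 9C.
Offset 11: leading byte 0xF0 = 11110000 → 4-byte char #5 = F0 A2 8E 82.
Offset 15: leading byte 0xF1 = 11110001 → 4-byte char #6 = F1 94 A5 A9.
Offset 19: leading byte 0xF0 = 11110000 → 4-byte char #7 = F0 9F A7 BE.
Offset 23: leading byte 0xF3 = 11110011 → 4-byte char #8 = F3 A7 BD AC.
Offset 27: leading byte 0xE2 = 11100010 → 3-byte char #9 = E2 8F 83.
Offset 30: leading byte 0xE2 = 11100010 → 3-byte char #10 = E2 87 AA.
Leading byte 0xE2 = 11100010 matches 1110xxxx → 3-byte sequence.
Byte 1: 0xE2 = 11100010, payload 0010 (4 bits).
Byte 2: 0x87 = 10000111 (10xxxxxx ✓), payload 000111.
Byte 3: 0xAA = 10101010 (10xxxxxx ✓), payload 101010.
Concatenate: 0010000111101010 = 0x21EA (16 bits → U+21EA).

U+21EA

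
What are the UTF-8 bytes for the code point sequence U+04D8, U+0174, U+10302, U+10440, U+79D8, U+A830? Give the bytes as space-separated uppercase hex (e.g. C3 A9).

U+04D8: 2-byte form → D3 98.
U+0174: 2-byte form → C5 B4.
U+10302: 4-byte form → F0 90 8C 82.
U+10440: 4-byte form → F0 90 91 80.
U+79D8: 3-byte form → E7 A7 98.
U+A830: 3-byte form → EA A0 B0.
Concatenated (18 bytes): D3 98 C5 B4 F0 90 8C 82 F0 90 91 80 E7 A7 98 EA A0 B0.

D3 98 C5 B4 F0 90 8C 82 F0 90 91 80 E7 A7 98 EA A0 B0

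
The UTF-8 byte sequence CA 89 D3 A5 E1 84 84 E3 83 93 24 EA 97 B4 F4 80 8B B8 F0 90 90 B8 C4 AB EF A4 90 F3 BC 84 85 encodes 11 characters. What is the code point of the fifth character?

Offset 0: leading byte 0xCA = 11001010 → 2-byte char #1 = CA 89.
Offset 2: leading byte 0xD3 = 11010011 → 2-byte char #2 = D3 A5.
Offset 4: leading byte 0xE1 = 11100001 → 3-byte char #3 = E1 84 84.
Offset 7: leading byte 0xE3 = 11100011 → 3-byte char #4 = E3 83 93.
Offset 10: leading byte 0x24 = 00100100 → 1-byte char #5 = 24.
Leading byte 0x24 = 00100100 matches 0xxxxxxx → 1-byte sequence.
Byte 1: 0x24 = 00100100, payload 0100100 (7 bits).
Concatenate: 0100100 = 0x24 (7 bits → U+0024).

U+0024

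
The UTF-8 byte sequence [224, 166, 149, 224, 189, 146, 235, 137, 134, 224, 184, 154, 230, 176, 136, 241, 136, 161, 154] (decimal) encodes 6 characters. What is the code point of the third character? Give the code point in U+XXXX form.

U+B246

Offset 0: leading byte 0xE0 = 11100000 → 3-byte char #1 = E0 A6 95.
Offset 3: leading byte 0xE0 = 11100000 → 3-byte char #2 = E0 BD 92.
Offset 6: leading byte 0xEB = 11101011 → 3-byte char #3 = EB 89 86.
Leading byte 0xEB = 11101011 matches 1110xxxx → 3-byte sequence.
Byte 1: 0xEB = 11101011, payload 1011 (4 bits).
Byte 2: 0x89 = 10001001 (10xxxxxx ✓), payload 001001.
Byte 3: 0x86 = 10000110 (10xxxxxx ✓), payload 000110.
Concatenate: 1011001001000110 = 0xB246 (16 bits → U+B246).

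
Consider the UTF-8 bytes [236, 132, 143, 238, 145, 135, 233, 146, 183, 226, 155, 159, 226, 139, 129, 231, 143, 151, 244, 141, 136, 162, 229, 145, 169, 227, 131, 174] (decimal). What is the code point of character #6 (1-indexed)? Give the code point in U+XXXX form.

U+73D7

Offset 0: leading byte 0xEC = 11101100 → 3-byte char #1 = EC 84 8F.
Offset 3: leading byte 0xEE = 11101110 → 3-byte char #2 = EE 91 87.
Offset 6: leading byte 0xE9 = 11101001 → 3-byte char #3 = E9 92 B7.
Offset 9: leading byte 0xE2 = 11100010 → 3-byte char #4 = E2 9B 9F.
Offset 12: leading byte 0xE2 = 11100010 → 3-byte char #5 = E2 8B 81.
Offset 15: leading byte 0xE7 = 11100111 → 3-byte char #6 = E7 8F 97.
Leading byte 0xE7 = 11100111 matches 1110xxxx → 3-byte sequence.
Byte 1: 0xE7 = 11100111, payload 0111 (4 bits).
Byte 2: 0x8F = 10001111 (10xxxxxx ✓), payload 001111.
Byte 3: 0x97 = 10010111 (10xxxxxx ✓), payload 010111.
Concatenate: 0111001111010111 = 0x73D7 (16 bits → U+73D7).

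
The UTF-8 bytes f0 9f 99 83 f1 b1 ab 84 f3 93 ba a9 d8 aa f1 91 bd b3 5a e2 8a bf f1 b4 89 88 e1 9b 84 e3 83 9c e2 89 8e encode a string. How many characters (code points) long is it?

11

Byte at offset 0: 0xF0 = 11110000 → 4-byte char (#1). Advance 4.
Byte at offset 4: 0xF1 = 11110001 → 4-byte char (#2). Advance 4.
Byte at offset 8: 0xF3 = 11110011 → 4-byte char (#3). Advance 4.
Byte at offset 12: 0xD8 = 11011000 → 2-byte char (#4). Advance 2.
Byte at offset 14: 0xF1 = 11110001 → 4-byte char (#5). Advance 4.
Byte at offset 18: 0x5A = 01011010 → 1-byte char (#6). Advance 1.
Byte at offset 19: 0xE2 = 11100010 → 3-byte char (#7). Advance 3.
Byte at offset 22: 0xF1 = 11110001 → 4-byte char (#8). Advance 4.
Byte at offset 26: 0xE1 = 11100001 → 3-byte char (#9). Advance 3.
Byte at offset 29: 0xE3 = 11100011 → 3-byte char (#10). Advance 3.
Byte at offset 32: 0xE2 = 11100010 → 3-byte char (#11). Advance 3.
Reached end at offset 35 after 11 code points.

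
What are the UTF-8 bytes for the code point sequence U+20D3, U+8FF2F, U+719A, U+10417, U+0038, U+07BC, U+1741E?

E2 83 93 F2 8F BC AF E7 86 9A F0 90 90 97 38 DE BC F0 97 90 9E

U+20D3: 3-byte form → E2 83 93.
U+8FF2F: 4-byte form → F2 8F BC AF.
U+719A: 3-byte form → E7 86 9A.
U+10417: 4-byte form → F0 90 90 97.
U+0038: 1-byte form → 38.
U+07BC: 2-byte form → DE BC.
U+1741E: 4-byte form → F0 97 90 9E.
Concatenated (21 bytes): E2 83 93 F2 8F BC AF E7 86 9A F0 90 90 97 38 DE BC F0 97 90 9E.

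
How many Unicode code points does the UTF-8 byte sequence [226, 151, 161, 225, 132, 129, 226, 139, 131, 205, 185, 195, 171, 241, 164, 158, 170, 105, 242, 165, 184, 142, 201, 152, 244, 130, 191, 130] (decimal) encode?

Byte at offset 0: 0xE2 = 11100010 → 3-byte char (#1). Advance 3.
Byte at offset 3: 0xE1 = 11100001 → 3-byte char (#2). Advance 3.
Byte at offset 6: 0xE2 = 11100010 → 3-byte char (#3). Advance 3.
Byte at offset 9: 0xCD = 11001101 → 2-byte char (#4). Advance 2.
Byte at offset 11: 0xC3 = 11000011 → 2-byte char (#5). Advance 2.
Byte at offset 13: 0xF1 = 11110001 → 4-byte char (#6). Advance 4.
Byte at offset 17: 0x69 = 01101001 → 1-byte char (#7). Advance 1.
Byte at offset 18: 0xF2 = 11110010 → 4-byte char (#8). Advance 4.
Byte at offset 22: 0xC9 = 11001001 → 2-byte char (#9). Advance 2.
Byte at offset 24: 0xF4 = 11110100 → 4-byte char (#10). Advance 4.
Reached end at offset 28 after 10 code points.

10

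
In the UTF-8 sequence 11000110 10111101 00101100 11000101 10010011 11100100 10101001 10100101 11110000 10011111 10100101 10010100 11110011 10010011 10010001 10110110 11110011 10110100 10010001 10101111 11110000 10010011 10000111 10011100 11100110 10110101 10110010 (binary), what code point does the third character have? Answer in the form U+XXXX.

Offset 0: leading byte 0xC6 = 11000110 → 2-byte char #1 = C6 BD.
Offset 2: leading byte 0x2C = 00101100 → 1-byte char #2 = 2C.
Offset 3: leading byte 0xC5 = 11000101 → 2-byte char #3 = C5 93.
Leading byte 0xC5 = 11000101 matches 110xxxxx → 2-byte sequence.
Byte 1: 0xC5 = 11000101, payload 00101 (5 bits).
Byte 2: 0x93 = 10010011 (10xxxxxx ✓), payload 010011.
Concatenate: 00101010011 = 0x153 (11 bits → U+0153).

U+0153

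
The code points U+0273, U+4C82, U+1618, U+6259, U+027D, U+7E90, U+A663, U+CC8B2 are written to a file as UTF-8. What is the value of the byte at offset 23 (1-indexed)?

0xB2

1-indexed offset 23 is 0-indexed offset 22.
U+0273 → 2-byte form C9 B3 at offsets 0–1.
U+4C82 → 3-byte form E4 B2 82 at offsets 2–4.
U+1618 → 3-byte form E1 98 98 at offsets 5–7.
U+6259 → 3-byte form E6 89 99 at offsets 8–10.
U+027D → 2-byte form C9 BD at offsets 11–12.
U+7E90 → 3-byte form E7 BA 90 at offsets 13–15.
U+A663 → 3-byte form EA 99 A3 at offsets 16–18.
U+CC8B2 → 4-byte form F3 8C A2 B2 at offsets 19–22.
Offset 22 falls in char 8's range; it's byte 4 of F3 8C A2 B2 = 0xB2.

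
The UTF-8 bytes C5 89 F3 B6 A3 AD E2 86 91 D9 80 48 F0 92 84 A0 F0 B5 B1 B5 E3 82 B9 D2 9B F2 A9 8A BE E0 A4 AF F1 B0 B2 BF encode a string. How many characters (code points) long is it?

12

Byte at offset 0: 0xC5 = 11000101 → 2-byte char (#1). Advance 2.
Byte at offset 2: 0xF3 = 11110011 → 4-byte char (#2). Advance 4.
Byte at offset 6: 0xE2 = 11100010 → 3-byte char (#3). Advance 3.
Byte at offset 9: 0xD9 = 11011001 → 2-byte char (#4). Advance 2.
Byte at offset 11: 0x48 = 01001000 → 1-byte char (#5). Advance 1.
Byte at offset 12: 0xF0 = 11110000 → 4-byte char (#6). Advance 4.
Byte at offset 16: 0xF0 = 11110000 → 4-byte char (#7). Advance 4.
Byte at offset 20: 0xE3 = 11100011 → 3-byte char (#8). Advance 3.
Byte at offset 23: 0xD2 = 11010010 → 2-byte char (#9). Advance 2.
Byte at offset 25: 0xF2 = 11110010 → 4-byte char (#10). Advance 4.
Byte at offset 29: 0xE0 = 11100000 → 3-byte char (#11). Advance 3.
Byte at offset 32: 0xF1 = 11110001 → 4-byte char (#12). Advance 4.
Reached end at offset 36 after 12 code points.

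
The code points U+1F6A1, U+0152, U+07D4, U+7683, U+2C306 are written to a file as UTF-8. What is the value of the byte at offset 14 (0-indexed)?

U+1F6A1 → 4-byte form F0 9F 9A A1 at offsets 0–3.
U+0152 → 2-byte form C5 92 at offsets 4–5.
U+07D4 → 2-byte form DF 94 at offsets 6–7.
U+7683 → 3-byte form E7 9A 83 at offsets 8–10.
U+2C306 → 4-byte form F0 AC 8C 86 at offsets 11–14.
Offset 14 falls in char 5's range; it's byte 4 of F0 AC 8C 86 = 0x86.

0x86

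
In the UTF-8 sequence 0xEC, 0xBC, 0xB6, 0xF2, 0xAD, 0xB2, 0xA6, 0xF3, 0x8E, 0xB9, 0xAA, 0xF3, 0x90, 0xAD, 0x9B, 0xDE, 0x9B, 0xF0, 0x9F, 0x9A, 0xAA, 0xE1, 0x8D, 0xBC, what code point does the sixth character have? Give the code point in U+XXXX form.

U+1F6AA

Offset 0: leading byte 0xEC = 11101100 → 3-byte char #1 = EC BC B6.
Offset 3: leading byte 0xF2 = 11110010 → 4-byte char #2 = F2 AD B2 A6.
Offset 7: leading byte 0xF3 = 11110011 → 4-byte char #3 = F3 8E B9 AA.
Offset 11: leading byte 0xF3 = 11110011 → 4-byte char #4 = F3 90 AD 9B.
Offset 15: leading byte 0xDE = 11011110 → 2-byte char #5 = DE 9B.
Offset 17: leading byte 0xF0 = 11110000 → 4-byte char #6 = F0 9F 9A AA.
Leading byte 0xF0 = 11110000 matches 11110xxx → 4-byte sequence.
Byte 1: 0xF0 = 11110000, payload 000 (3 bits).
Byte 2: 0x9F = 10011111 (10xxxxxx ✓), payload 011111.
Byte 3: 0x9A = 10011010 (10xxxxxx ✓), payload 011010.
Byte 4: 0xAA = 10101010 (10xxxxxx ✓), payload 101010.
Concatenate: 000011111011010101010 = 0x1F6AA (21 bits → U+1F6AA).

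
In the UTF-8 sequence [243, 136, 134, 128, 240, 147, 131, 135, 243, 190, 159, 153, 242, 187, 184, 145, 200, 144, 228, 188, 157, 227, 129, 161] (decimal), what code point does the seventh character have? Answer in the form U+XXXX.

Offset 0: leading byte 0xF3 = 11110011 → 4-byte char #1 = F3 88 86 80.
Offset 4: leading byte 0xF0 = 11110000 → 4-byte char #2 = F0 93 83 87.
Offset 8: leading byte 0xF3 = 11110011 → 4-byte char #3 = F3 BE 9F 99.
Offset 12: leading byte 0xF2 = 11110010 → 4-byte char #4 = F2 BB B8 91.
Offset 16: leading byte 0xC8 = 11001000 → 2-byte char #5 = C8 90.
Offset 18: leading byte 0xE4 = 11100100 → 3-byte char #6 = E4 BC 9D.
Offset 21: leading byte 0xE3 = 11100011 → 3-byte char #7 = E3 81 A1.
Leading byte 0xE3 = 11100011 matches 1110xxxx → 3-byte sequence.
Byte 1: 0xE3 = 11100011, payload 0011 (4 bits).
Byte 2: 0x81 = 10000001 (10xxxxxx ✓), payload 000001.
Byte 3: 0xA1 = 10100001 (10xxxxxx ✓), payload 100001.
Concatenate: 0011000001100001 = 0x3061 (16 bits → U+3061).

U+3061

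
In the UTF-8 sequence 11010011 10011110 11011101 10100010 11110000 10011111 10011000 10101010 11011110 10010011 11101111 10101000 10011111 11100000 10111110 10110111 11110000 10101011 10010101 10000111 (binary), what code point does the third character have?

Offset 0: leading byte 0xD3 = 11010011 → 2-byte char #1 = D3 9E.
Offset 2: leading byte 0xDD = 11011101 → 2-byte char #2 = DD A2.
Offset 4: leading byte 0xF0 = 11110000 → 4-byte char #3 = F0 9F 98 AA.
Leading byte 0xF0 = 11110000 matches 11110xxx → 4-byte sequence.
Byte 1: 0xF0 = 11110000, payload 000 (3 bits).
Byte 2: 0x9F = 10011111 (10xxxxxx ✓), payload 011111.
Byte 3: 0x98 = 10011000 (10xxxxxx ✓), payload 011000.
Byte 4: 0xAA = 10101010 (10xxxxxx ✓), payload 101010.
Concatenate: 000011111011000101010 = 0x1F62A (21 bits → U+1F62A).

U+1F62A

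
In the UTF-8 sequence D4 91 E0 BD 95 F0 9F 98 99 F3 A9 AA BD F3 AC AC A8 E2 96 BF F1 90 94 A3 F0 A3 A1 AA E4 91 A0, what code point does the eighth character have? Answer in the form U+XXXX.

Offset 0: leading byte 0xD4 = 11010100 → 2-byte char #1 = D4 91.
Offset 2: leading byte 0xE0 = 11100000 → 3-byte char #2 = E0 BD 95.
Offset 5: leading byte 0xF0 = 11110000 → 4-byte char #3 = F0 9F 98 99.
Offset 9: leading byte 0xF3 = 11110011 → 4-byte char #4 = F3 A9 AA BD.
Offset 13: leading byte 0xF3 = 11110011 → 4-byte char #5 = F3 AC AC A8.
Offset 17: leading byte 0xE2 = 11100010 → 3-byte char #6 = E2 96 BF.
Offset 20: leading byte 0xF1 = 11110001 → 4-byte char #7 = F1 90 94 A3.
Offset 24: leading byte 0xF0 = 11110000 → 4-byte char #8 = F0 A3 A1 AA.
Leading byte 0xF0 = 11110000 matches 11110xxx → 4-byte sequence.
Byte 1: 0xF0 = 11110000, payload 000 (3 bits).
Byte 2: 0xA3 = 10100011 (10xxxxxx ✓), payload 100011.
Byte 3: 0xA1 = 10100001 (10xxxxxx ✓), payload 100001.
Byte 4: 0xAA = 10101010 (10xxxxxx ✓), payload 101010.
Concatenate: 000100011100001101010 = 0x2386A (21 bits → U+2386A).

U+2386A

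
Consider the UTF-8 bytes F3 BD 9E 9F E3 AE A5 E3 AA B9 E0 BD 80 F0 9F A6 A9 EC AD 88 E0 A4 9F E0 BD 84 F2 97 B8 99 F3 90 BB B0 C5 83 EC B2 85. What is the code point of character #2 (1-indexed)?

U+3BA5

Offset 0: leading byte 0xF3 = 11110011 → 4-byte char #1 = F3 BD 9E 9F.
Offset 4: leading byte 0xE3 = 11100011 → 3-byte char #2 = E3 AE A5.
Leading byte 0xE3 = 11100011 matches 1110xxxx → 3-byte sequence.
Byte 1: 0xE3 = 11100011, payload 0011 (4 bits).
Byte 2: 0xAE = 10101110 (10xxxxxx ✓), payload 101110.
Byte 3: 0xA5 = 10100101 (10xxxxxx ✓), payload 100101.
Concatenate: 0011101110100101 = 0x3BA5 (16 bits → U+3BA5).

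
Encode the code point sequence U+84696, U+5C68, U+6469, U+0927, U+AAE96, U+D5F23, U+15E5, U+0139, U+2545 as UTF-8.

U+84696: 4-byte form → F2 84 9A 96.
U+5C68: 3-byte form → E5 B1 A8.
U+6469: 3-byte form → E6 91 A9.
U+0927: 3-byte form → E0 A4 A7.
U+AAE96: 4-byte form → F2 AA BA 96.
U+D5F23: 4-byte form → F3 95 BC A3.
U+15E5: 3-byte form → E1 97 A5.
U+0139: 2-byte form → C4 B9.
U+2545: 3-byte form → E2 95 85.
Concatenated (29 bytes): F2 84 9A 96 E5 B1 A8 E6 91 A9 E0 A4 A7 F2 AA BA 96 F3 95 BC A3 E1 97 A5 C4 B9 E2 95 85.

F2 84 9A 96 E5 B1 A8 E6 91 A9 E0 A4 A7 F2 AA BA 96 F3 95 BC A3 E1 97 A5 C4 B9 E2 95 85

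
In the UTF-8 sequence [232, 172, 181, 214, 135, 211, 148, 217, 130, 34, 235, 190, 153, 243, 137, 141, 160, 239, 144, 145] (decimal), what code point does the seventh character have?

Offset 0: leading byte 0xE8 = 11101000 → 3-byte char #1 = E8 AC B5.
Offset 3: leading byte 0xD6 = 11010110 → 2-byte char #2 = D6 87.
Offset 5: leading byte 0xD3 = 11010011 → 2-byte char #3 = D3 94.
Offset 7: leading byte 0xD9 = 11011001 → 2-byte char #4 = D9 82.
Offset 9: leading byte 0x22 = 00100010 → 1-byte char #5 = 22.
Offset 10: leading byte 0xEB = 11101011 → 3-byte char #6 = EB BE 99.
Offset 13: leading byte 0xF3 = 11110011 → 4-byte char #7 = F3 89 8D A0.
Leading byte 0xF3 = 11110011 matches 11110xxx → 4-byte sequence.
Byte 1: 0xF3 = 11110011, payload 011 (3 bits).
Byte 2: 0x89 = 10001001 (10xxxxxx ✓), payload 001001.
Byte 3: 0x8D = 10001101 (10xxxxxx ✓), payload 001101.
Byte 4: 0xA0 = 10100000 (10xxxxxx ✓), payload 100000.
Concatenate: 011001001001101100000 = 0xC9360 (21 bits → U+C9360).

U+C9360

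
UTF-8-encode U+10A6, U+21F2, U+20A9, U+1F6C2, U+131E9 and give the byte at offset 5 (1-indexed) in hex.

1-indexed offset 5 is 0-indexed offset 4.
U+10A6 → 3-byte form E1 82 A6 at offsets 0–2.
U+21F2 → 3-byte form E2 87 B2 at offsets 3–5.
Offset 4 falls in char 2's range; it's byte 2 of E2 87 B2 = 0x87.

0x87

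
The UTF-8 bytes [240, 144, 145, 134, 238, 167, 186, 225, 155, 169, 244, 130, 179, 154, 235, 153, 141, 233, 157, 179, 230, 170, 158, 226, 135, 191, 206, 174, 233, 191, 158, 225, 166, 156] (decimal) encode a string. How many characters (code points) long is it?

Byte at offset 0: 0xF0 = 11110000 → 4-byte char (#1). Advance 4.
Byte at offset 4: 0xEE = 11101110 → 3-byte char (#2). Advance 3.
Byte at offset 7: 0xE1 = 11100001 → 3-byte char (#3). Advance 3.
Byte at offset 10: 0xF4 = 11110100 → 4-byte char (#4). Advance 4.
Byte at offset 14: 0xEB = 11101011 → 3-byte char (#5). Advance 3.
Byte at offset 17: 0xE9 = 11101001 → 3-byte char (#6). Advance 3.
Byte at offset 20: 0xE6 = 11100110 → 3-byte char (#7). Advance 3.
Byte at offset 23: 0xE2 = 11100010 → 3-byte char (#8). Advance 3.
Byte at offset 26: 0xCE = 11001110 → 2-byte char (#9). Advance 2.
Byte at offset 28: 0xE9 = 11101001 → 3-byte char (#10). Advance 3.
Byte at offset 31: 0xE1 = 11100001 → 3-byte char (#11). Advance 3.
Reached end at offset 34 after 11 code points.

11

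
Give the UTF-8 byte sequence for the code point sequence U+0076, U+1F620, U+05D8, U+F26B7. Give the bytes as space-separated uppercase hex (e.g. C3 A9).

U+0076: 1-byte form → 76.
U+1F620: 4-byte form → F0 9F 98 A0.
U+05D8: 2-byte form → D7 98.
U+F26B7: 4-byte form → F3 B2 9A B7.
Concatenated (11 bytes): 76 F0 9F 98 A0 D7 98 F3 B2 9A B7.

76 F0 9F 98 A0 D7 98 F3 B2 9A B7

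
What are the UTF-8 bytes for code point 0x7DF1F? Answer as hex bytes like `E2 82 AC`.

U+7DF1F = 0x7DF1F = 515871 decimal. In range U+10000–U+10FFFF → 4-byte form: 11110xxx 10xxxxxx 10xxxxxx 10xxxxxx.
Binary (21 bits): 001111101111100011111.
Split 3+6+6+6: 001 | 111101 | 111100 | 011111.
Byte 1: 11110001 = 0xF1.
Byte 2: 10111101 = 0xBD.
Byte 3: 10111100 = 0xBC.
Byte 4: 10011111 = 0x9F.

F1 BD BC 9F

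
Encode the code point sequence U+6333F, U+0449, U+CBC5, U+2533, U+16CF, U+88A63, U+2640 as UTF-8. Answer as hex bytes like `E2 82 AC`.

F1 A3 8C BF D1 89 EC AF 85 E2 94 B3 E1 9B 8F F2 88 A9 A3 E2 99 80

U+6333F: 4-byte form → F1 A3 8C BF.
U+0449: 2-byte form → D1 89.
U+CBC5: 3-byte form → EC AF 85.
U+2533: 3-byte form → E2 94 B3.
U+16CF: 3-byte form → E1 9B 8F.
U+88A63: 4-byte form → F2 88 A9 A3.
U+2640: 3-byte form → E2 99 80.
Concatenated (22 bytes): F1 A3 8C BF D1 89 EC AF 85 E2 94 B3 E1 9B 8F F2 88 A9 A3 E2 99 80.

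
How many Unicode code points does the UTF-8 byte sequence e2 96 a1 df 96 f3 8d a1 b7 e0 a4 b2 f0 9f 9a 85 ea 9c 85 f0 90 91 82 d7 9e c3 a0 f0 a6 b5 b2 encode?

Byte at offset 0: 0xE2 = 11100010 → 3-byte char (#1). Advance 3.
Byte at offset 3: 0xDF = 11011111 → 2-byte char (#2). Advance 2.
Byte at offset 5: 0xF3 = 11110011 → 4-byte char (#3). Advance 4.
Byte at offset 9: 0xE0 = 11100000 → 3-byte char (#4). Advance 3.
Byte at offset 12: 0xF0 = 11110000 → 4-byte char (#5). Advance 4.
Byte at offset 16: 0xEA = 11101010 → 3-byte char (#6). Advance 3.
Byte at offset 19: 0xF0 = 11110000 → 4-byte char (#7). Advance 4.
Byte at offset 23: 0xD7 = 11010111 → 2-byte char (#8). Advance 2.
Byte at offset 25: 0xC3 = 11000011 → 2-byte char (#9). Advance 2.
Byte at offset 27: 0xF0 = 11110000 → 4-byte char (#10). Advance 4.
Reached end at offset 31 after 10 code points.

10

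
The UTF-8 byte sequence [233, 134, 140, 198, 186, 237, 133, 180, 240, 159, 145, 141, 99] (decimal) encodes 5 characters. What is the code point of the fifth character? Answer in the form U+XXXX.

Offset 0: leading byte 0xE9 = 11101001 → 3-byte char #1 = E9 86 8C.
Offset 3: leading byte 0xC6 = 11000110 → 2-byte char #2 = C6 BA.
Offset 5: leading byte 0xED = 11101101 → 3-byte char #3 = ED 85 B4.
Offset 8: leading byte 0xF0 = 11110000 → 4-byte char #4 = F0 9F 91 8D.
Offset 12: leading byte 0x63 = 01100011 → 1-byte char #5 = 63.
Leading byte 0x63 = 01100011 matches 0xxxxxxx → 1-byte sequence.
Byte 1: 0x63 = 01100011, payload 1100011 (7 bits).
Concatenate: 1100011 = 0x63 (7 bits → U+0063).

U+0063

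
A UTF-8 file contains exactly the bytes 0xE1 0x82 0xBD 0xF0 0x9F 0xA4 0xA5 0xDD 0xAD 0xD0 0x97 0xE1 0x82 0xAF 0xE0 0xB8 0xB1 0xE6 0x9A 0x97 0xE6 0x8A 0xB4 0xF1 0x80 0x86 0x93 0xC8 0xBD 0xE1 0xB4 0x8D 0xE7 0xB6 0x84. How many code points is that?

12

Byte at offset 0: 0xE1 = 11100001 → 3-byte char (#1). Advance 3.
Byte at offset 3: 0xF0 = 11110000 → 4-byte char (#2). Advance 4.
Byte at offset 7: 0xDD = 11011101 → 2-byte char (#3). Advance 2.
Byte at offset 9: 0xD0 = 11010000 → 2-byte char (#4). Advance 2.
Byte at offset 11: 0xE1 = 11100001 → 3-byte char (#5). Advance 3.
Byte at offset 14: 0xE0 = 11100000 → 3-byte char (#6). Advance 3.
Byte at offset 17: 0xE6 = 11100110 → 3-byte char (#7). Advance 3.
Byte at offset 20: 0xE6 = 11100110 → 3-byte char (#8). Advance 3.
Byte at offset 23: 0xF1 = 11110001 → 4-byte char (#9). Advance 4.
Byte at offset 27: 0xC8 = 11001000 → 2-byte char (#10). Advance 2.
Byte at offset 29: 0xE1 = 11100001 → 3-byte char (#11). Advance 3.
Byte at offset 32: 0xE7 = 11100111 → 3-byte char (#12). Advance 3.
Reached end at offset 35 after 12 code points.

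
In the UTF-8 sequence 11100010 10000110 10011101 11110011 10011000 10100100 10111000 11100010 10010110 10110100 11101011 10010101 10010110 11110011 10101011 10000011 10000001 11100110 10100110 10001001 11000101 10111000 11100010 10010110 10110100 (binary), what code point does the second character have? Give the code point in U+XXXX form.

U+D8938

Offset 0: leading byte 0xE2 = 11100010 → 3-byte char #1 = E2 86 9D.
Offset 3: leading byte 0xF3 = 11110011 → 4-byte char #2 = F3 98 A4 B8.
Leading byte 0xF3 = 11110011 matches 11110xxx → 4-byte sequence.
Byte 1: 0xF3 = 11110011, payload 011 (3 bits).
Byte 2: 0x98 = 10011000 (10xxxxxx ✓), payload 011000.
Byte 3: 0xA4 = 10100100 (10xxxxxx ✓), payload 100100.
Byte 4: 0xB8 = 10111000 (10xxxxxx ✓), payload 111000.
Concatenate: 011011000100100111000 = 0xD8938 (21 bits → U+D8938).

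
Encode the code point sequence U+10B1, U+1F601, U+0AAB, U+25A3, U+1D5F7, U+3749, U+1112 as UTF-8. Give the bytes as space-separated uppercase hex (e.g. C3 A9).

U+10B1: 3-byte form → E1 82 B1.
U+1F601: 4-byte form → F0 9F 98 81.
U+0AAB: 3-byte form → E0 AA AB.
U+25A3: 3-byte form → E2 96 A3.
U+1D5F7: 4-byte form → F0 9D 97 B7.
U+3749: 3-byte form → E3 9D 89.
U+1112: 3-byte form → E1 84 92.
Concatenated (23 bytes): E1 82 B1 F0 9F 98 81 E0 AA AB E2 96 A3 F0 9D 97 B7 E3 9D 89 E1 84 92.

E1 82 B1 F0 9F 98 81 E0 AA AB E2 96 A3 F0 9D 97 B7 E3 9D 89 E1 84 92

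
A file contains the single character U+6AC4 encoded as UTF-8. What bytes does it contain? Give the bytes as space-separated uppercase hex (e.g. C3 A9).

U+6AC4 = 0x6AC4 = 27332 decimal. In range U+0800–U+FFFF → 3-byte form: 1110xxxx 10xxxxxx 10xxxxxx.
Binary (16 bits): 0110101011000100.
Split 4+6+6: 0110 | 101011 | 000100.
Byte 1: 11100110 = 0xE6.
Byte 2: 10101011 = 0xAB.
Byte 3: 10000100 = 0x84.

E6 AB 84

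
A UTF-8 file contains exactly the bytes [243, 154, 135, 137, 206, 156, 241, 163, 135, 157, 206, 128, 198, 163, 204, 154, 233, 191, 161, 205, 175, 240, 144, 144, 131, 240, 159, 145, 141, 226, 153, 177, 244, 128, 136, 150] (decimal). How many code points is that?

Byte at offset 0: 0xF3 = 11110011 → 4-byte char (#1). Advance 4.
Byte at offset 4: 0xCE = 11001110 → 2-byte char (#2). Advance 2.
Byte at offset 6: 0xF1 = 11110001 → 4-byte char (#3). Advance 4.
Byte at offset 10: 0xCE = 11001110 → 2-byte char (#4). Advance 2.
Byte at offset 12: 0xC6 = 11000110 → 2-byte char (#5). Advance 2.
Byte at offset 14: 0xCC = 11001100 → 2-byte char (#6). Advance 2.
Byte at offset 16: 0xE9 = 11101001 → 3-byte char (#7). Advance 3.
Byte at offset 19: 0xCD = 11001101 → 2-byte char (#8). Advance 2.
Byte at offset 21: 0xF0 = 11110000 → 4-byte char (#9). Advance 4.
Byte at offset 25: 0xF0 = 11110000 → 4-byte char (#10). Advance 4.
Byte at offset 29: 0xE2 = 11100010 → 3-byte char (#11). Advance 3.
Byte at offset 32: 0xF4 = 11110100 → 4-byte char (#12). Advance 4.
Reached end at offset 36 after 12 code points.

12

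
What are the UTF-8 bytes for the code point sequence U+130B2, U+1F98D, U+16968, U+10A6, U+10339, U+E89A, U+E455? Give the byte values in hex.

F0 93 82 B2 F0 9F A6 8D F0 96 A5 A8 E1 82 A6 F0 90 8C B9 EE A2 9A EE 91 95

U+130B2: 4-byte form → F0 93 82 B2.
U+1F98D: 4-byte form → F0 9F A6 8D.
U+16968: 4-byte form → F0 96 A5 A8.
U+10A6: 3-byte form → E1 82 A6.
U+10339: 4-byte form → F0 90 8C B9.
U+E89A: 3-byte form → EE A2 9A.
U+E455: 3-byte form → EE 91 95.
Concatenated (25 bytes): F0 93 82 B2 F0 9F A6 8D F0 96 A5 A8 E1 82 A6 F0 90 8C B9 EE A2 9A EE 91 95.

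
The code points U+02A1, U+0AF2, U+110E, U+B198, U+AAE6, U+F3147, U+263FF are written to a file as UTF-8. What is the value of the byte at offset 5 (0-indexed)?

0xE1

U+02A1 → 2-byte form CA A1 at offsets 0–1.
U+0AF2 → 3-byte form E0 AB B2 at offsets 2–4.
U+110E → 3-byte form E1 84 8E at offsets 5–7.
Offset 5 falls in char 3's range; it's byte 1 of E1 84 8E = 0xE1.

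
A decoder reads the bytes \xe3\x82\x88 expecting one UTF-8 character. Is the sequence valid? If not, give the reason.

valid

Leading byte 0xE3 = 11100011 → 3-byte form.
Continuation bytes 0x82=10000010, 0x88=10001000 all match 10xxxxxx.
Decoded value 0x3088 is ≥ 0x800 (shortest form) and not a surrogate.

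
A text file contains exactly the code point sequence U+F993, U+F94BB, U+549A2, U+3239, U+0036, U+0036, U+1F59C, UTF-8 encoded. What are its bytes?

EF A6 93 F3 B9 92 BB F1 94 A6 A2 E3 88 B9 36 36 F0 9F 96 9C

U+F993: 3-byte form → EF A6 93.
U+F94BB: 4-byte form → F3 B9 92 BB.
U+549A2: 4-byte form → F1 94 A6 A2.
U+3239: 3-byte form → E3 88 B9.
U+0036: 1-byte form → 36.
U+0036: 1-byte form → 36.
U+1F59C: 4-byte form → F0 9F 96 9C.
Concatenated (20 bytes): EF A6 93 F3 B9 92 BB F1 94 A6 A2 E3 88 B9 36 36 F0 9F 96 9C.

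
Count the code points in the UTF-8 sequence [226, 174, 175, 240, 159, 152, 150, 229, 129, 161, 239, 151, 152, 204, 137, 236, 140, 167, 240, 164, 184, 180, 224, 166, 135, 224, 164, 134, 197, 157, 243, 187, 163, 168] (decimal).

Byte at offset 0: 0xE2 = 11100010 → 3-byte char (#1). Advance 3.
Byte at offset 3: 0xF0 = 11110000 → 4-byte char (#2). Advance 4.
Byte at offset 7: 0xE5 = 11100101 → 3-byte char (#3). Advance 3.
Byte at offset 10: 0xEF = 11101111 → 3-byte char (#4). Advance 3.
Byte at offset 13: 0xCC = 11001100 → 2-byte char (#5). Advance 2.
Byte at offset 15: 0xEC = 11101100 → 3-byte char (#6). Advance 3.
Byte at offset 18: 0xF0 = 11110000 → 4-byte char (#7). Advance 4.
Byte at offset 22: 0xE0 = 11100000 → 3-byte char (#8). Advance 3.
Byte at offset 25: 0xE0 = 11100000 → 3-byte char (#9). Advance 3.
Byte at offset 28: 0xC5 = 11000101 → 2-byte char (#10). Advance 2.
Byte at offset 30: 0xF3 = 11110011 → 4-byte char (#11). Advance 4.
Reached end at offset 34 after 11 code points.

11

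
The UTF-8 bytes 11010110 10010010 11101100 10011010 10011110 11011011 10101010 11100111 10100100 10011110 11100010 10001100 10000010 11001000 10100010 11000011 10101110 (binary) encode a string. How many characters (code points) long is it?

Byte at offset 0: 0xD6 = 11010110 → 2-byte char (#1). Advance 2.
Byte at offset 2: 0xEC = 11101100 → 3-byte char (#2). Advance 3.
Byte at offset 5: 0xDB = 11011011 → 2-byte char (#3). Advance 2.
Byte at offset 7: 0xE7 = 11100111 → 3-byte char (#4). Advance 3.
Byte at offset 10: 0xE2 = 11100010 → 3-byte char (#5). Advance 3.
Byte at offset 13: 0xC8 = 11001000 → 2-byte char (#6). Advance 2.
Byte at offset 15: 0xC3 = 11000011 → 2-byte char (#7). Advance 2.
Reached end at offset 17 after 7 code points.

7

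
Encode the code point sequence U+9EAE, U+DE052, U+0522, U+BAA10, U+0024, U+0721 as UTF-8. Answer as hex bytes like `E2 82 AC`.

E9 BA AE F3 9E 81 92 D4 A2 F2 BA A8 90 24 DC A1

U+9EAE: 3-byte form → E9 BA AE.
U+DE052: 4-byte form → F3 9E 81 92.
U+0522: 2-byte form → D4 A2.
U+BAA10: 4-byte form → F2 BA A8 90.
U+0024: 1-byte form → 24.
U+0721: 2-byte form → DC A1.
Concatenated (16 bytes): E9 BA AE F3 9E 81 92 D4 A2 F2 BA A8 90 24 DC A1.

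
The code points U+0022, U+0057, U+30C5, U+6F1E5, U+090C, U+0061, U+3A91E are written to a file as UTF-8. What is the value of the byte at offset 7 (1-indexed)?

0xAF

1-indexed offset 7 is 0-indexed offset 6.
U+0022 → 1-byte form 22 at offsets 0–0.
U+0057 → 1-byte form 57 at offsets 1–1.
U+30C5 → 3-byte form E3 83 85 at offsets 2–4.
U+6F1E5 → 4-byte form F1 AF 87 A5 at offsets 5–8.
Offset 6 falls in char 4's range; it's byte 2 of F1 AF 87 A5 = 0xAF.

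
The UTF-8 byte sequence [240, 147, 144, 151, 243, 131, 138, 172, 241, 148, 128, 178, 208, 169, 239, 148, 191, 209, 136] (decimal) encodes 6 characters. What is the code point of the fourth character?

Offset 0: leading byte 0xF0 = 11110000 → 4-byte char #1 = F0 93 90 97.
Offset 4: leading byte 0xF3 = 11110011 → 4-byte char #2 = F3 83 8A AC.
Offset 8: leading byte 0xF1 = 11110001 → 4-byte char #3 = F1 94 80 B2.
Offset 12: leading byte 0xD0 = 11010000 → 2-byte char #4 = D0 A9.
Leading byte 0xD0 = 11010000 matches 110xxxxx → 2-byte sequence.
Byte 1: 0xD0 = 11010000, payload 10000 (5 bits).
Byte 2: 0xA9 = 10101001 (10xxxxxx ✓), payload 101001.
Concatenate: 10000101001 = 0x429 (11 bits → U+0429).

U+0429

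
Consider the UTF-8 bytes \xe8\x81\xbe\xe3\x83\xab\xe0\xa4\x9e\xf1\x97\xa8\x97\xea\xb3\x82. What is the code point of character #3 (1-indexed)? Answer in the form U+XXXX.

U+091E

Offset 0: leading byte 0xE8 = 11101000 → 3-byte char #1 = E8 81 BE.
Offset 3: leading byte 0xE3 = 11100011 → 3-byte char #2 = E3 83 AB.
Offset 6: leading byte 0xE0 = 11100000 → 3-byte char #3 = E0 A4 9E.
Leading byte 0xE0 = 11100000 matches 1110xxxx → 3-byte sequence.
Byte 1: 0xE0 = 11100000, payload 0000 (4 bits).
Byte 2: 0xA4 = 10100100 (10xxxxxx ✓), payload 100100.
Byte 3: 0x9E = 10011110 (10xxxxxx ✓), payload 011110.
Concatenate: 0000100100011110 = 0x91E (16 bits → U+091E).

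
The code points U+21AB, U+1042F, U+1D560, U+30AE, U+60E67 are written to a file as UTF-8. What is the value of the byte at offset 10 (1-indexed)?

1-indexed offset 10 is 0-indexed offset 9.
U+21AB → 3-byte form E2 86 AB at offsets 0–2.
U+1042F → 4-byte form F0 90 90 AF at offsets 3–6.
U+1D560 → 4-byte form F0 9D 95 A0 at offsets 7–10.
Offset 9 falls in char 3's range; it's byte 3 of F0 9D 95 A0 = 0x95.

0x95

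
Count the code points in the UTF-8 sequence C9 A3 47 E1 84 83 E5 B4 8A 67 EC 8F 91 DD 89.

Byte at offset 0: 0xC9 = 11001001 → 2-byte char (#1). Advance 2.
Byte at offset 2: 0x47 = 01000111 → 1-byte char (#2). Advance 1.
Byte at offset 3: 0xE1 = 11100001 → 3-byte char (#3). Advance 3.
Byte at offset 6: 0xE5 = 11100101 → 3-byte char (#4). Advance 3.
Byte at offset 9: 0x67 = 01100111 → 1-byte char (#5). Advance 1.
Byte at offset 10: 0xEC = 11101100 → 3-byte char (#6). Advance 3.
Byte at offset 13: 0xDD = 11011101 → 2-byte char (#7). Advance 2.
Reached end at offset 15 after 7 code points.

7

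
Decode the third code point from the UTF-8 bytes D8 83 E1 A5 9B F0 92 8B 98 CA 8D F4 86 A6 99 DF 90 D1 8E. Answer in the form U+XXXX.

U+122D8

Offset 0: leading byte 0xD8 = 11011000 → 2-byte char #1 = D8 83.
Offset 2: leading byte 0xE1 = 11100001 → 3-byte char #2 = E1 A5 9B.
Offset 5: leading byte 0xF0 = 11110000 → 4-byte char #3 = F0 92 8B 98.
Leading byte 0xF0 = 11110000 matches 11110xxx → 4-byte sequence.
Byte 1: 0xF0 = 11110000, payload 000 (3 bits).
Byte 2: 0x92 = 10010010 (10xxxxxx ✓), payload 010010.
Byte 3: 0x8B = 10001011 (10xxxxxx ✓), payload 001011.
Byte 4: 0x98 = 10011000 (10xxxxxx ✓), payload 011000.
Concatenate: 000010010001011011000 = 0x122D8 (21 bits → U+122D8).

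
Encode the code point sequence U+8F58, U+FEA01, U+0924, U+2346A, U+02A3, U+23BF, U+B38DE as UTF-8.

E8 BD 98 F3 BE A8 81 E0 A4 A4 F0 A3 91 AA CA A3 E2 8E BF F2 B3 A3 9E

U+8F58: 3-byte form → E8 BD 98.
U+FEA01: 4-byte form → F3 BE A8 81.
U+0924: 3-byte form → E0 A4 A4.
U+2346A: 4-byte form → F0 A3 91 AA.
U+02A3: 2-byte form → CA A3.
U+23BF: 3-byte form → E2 8E BF.
U+B38DE: 4-byte form → F2 B3 A3 9E.
Concatenated (23 bytes): E8 BD 98 F3 BE A8 81 E0 A4 A4 F0 A3 91 AA CA A3 E2 8E BF F2 B3 A3 9E.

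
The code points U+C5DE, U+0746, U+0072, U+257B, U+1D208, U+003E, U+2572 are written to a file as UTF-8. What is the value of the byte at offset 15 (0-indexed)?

0x95

U+C5DE → 3-byte form EC 97 9E at offsets 0–2.
U+0746 → 2-byte form DD 86 at offsets 3–4.
U+0072 → 1-byte form 72 at offsets 5–5.
U+257B → 3-byte form E2 95 BB at offsets 6–8.
U+1D208 → 4-byte form F0 9D 88 88 at offsets 9–12.
U+003E → 1-byte form 3E at offsets 13–13.
U+2572 → 3-byte form E2 95 B2 at offsets 14–16.
Offset 15 falls in char 7's range; it's byte 2 of E2 95 B2 = 0x95.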